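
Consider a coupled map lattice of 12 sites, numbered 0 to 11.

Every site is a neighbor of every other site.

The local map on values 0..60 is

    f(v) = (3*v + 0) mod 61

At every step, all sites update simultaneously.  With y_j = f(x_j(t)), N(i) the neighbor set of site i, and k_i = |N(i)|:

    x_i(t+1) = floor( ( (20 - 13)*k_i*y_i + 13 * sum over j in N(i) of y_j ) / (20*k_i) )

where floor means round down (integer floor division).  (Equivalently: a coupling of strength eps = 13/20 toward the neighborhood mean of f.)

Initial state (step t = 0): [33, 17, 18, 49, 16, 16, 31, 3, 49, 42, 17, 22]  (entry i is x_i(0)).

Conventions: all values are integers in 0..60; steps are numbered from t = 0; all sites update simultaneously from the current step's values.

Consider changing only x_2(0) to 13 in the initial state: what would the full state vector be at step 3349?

Simulating step by step:
t=0: [33, 17, 13, 49, 16, 16, 31, 3, 49, 42, 17, 22]
t=1: [33, 36, 33, 29, 36, 36, 31, 24, 29, 23, 36, 23]
t=2: [33, 35, 33, 29, 35, 35, 31, 25, 29, 24, 35, 24]
t=3: [33, 34, 33, 29, 34, 34, 31, 26, 29, 25, 34, 25]
t=4: [32, 33, 32, 29, 33, 33, 31, 26, 29, 25, 33, 25]
t=5: [30, 31, 30, 28, 31, 31, 30, 25, 28, 24, 31, 24]
t=6: [25, 26, 25, 24, 26, 26, 25, 21, 24, 20, 26, 20]
t=7: [19, 19, 19, 18, 19, 19, 19, 15, 18, 32, 19, 32]
t=8: [53, 53, 53, 52, 53, 53, 53, 49, 52, 46, 53, 46]
t=9: [33, 33, 33, 32, 33, 33, 33, 29, 32, 27, 33, 27]
t=10: [34, 34, 34, 33, 34, 34, 34, 31, 33, 29, 34, 29]
t=11: [38, 38, 38, 37, 38, 38, 38, 35, 37, 33, 38, 33]
t=12: [50, 50, 50, 49, 50, 50, 50, 47, 49, 45, 50, 45]
t=13: [25, 25, 25, 24, 25, 25, 25, 22, 24, 20, 25, 20]
t=14: [18, 18, 18, 17, 18, 18, 18, 15, 17, 31, 18, 31]
t=15: [50, 50, 50, 49, 50, 50, 50, 47, 49, 44, 50, 44]
t=16: [24, 24, 24, 24, 24, 24, 24, 22, 24, 19, 24, 19]
t=17: [16, 16, 16, 16, 16, 16, 16, 14, 16, 29, 16, 29]
t=18: [45, 45, 45, 45, 45, 45, 45, 43, 45, 38, 45, 38]
t=19: [17, 17, 17, 17, 17, 17, 17, 15, 17, 29, 17, 29]
t=20: [47, 47, 47, 47, 47, 47, 47, 45, 47, 40, 47, 40]
t=21: [23, 23, 23, 23, 23, 23, 23, 21, 23, 35, 23, 35]
t=22: [11, 11, 11, 11, 11, 11, 11, 10, 11, 22, 11, 22]
t=23: [29, 29, 29, 29, 29, 29, 29, 28, 29, 21, 29, 21]
t=24: [22, 22, 22, 22, 22, 22, 22, 22, 22, 16, 22, 16]
t=25: [10, 10, 10, 10, 10, 10, 10, 10, 10, 22, 10, 22]
t=26: [27, 27, 27, 27, 27, 27, 27, 27, 27, 19, 27, 19]
t=27: [24, 24, 24, 24, 24, 24, 24, 24, 24, 35, 24, 35]
t=28: [14, 14, 14, 14, 14, 14, 14, 14, 14, 24, 14, 24]
t=29: [38, 38, 38, 38, 38, 38, 38, 38, 38, 29, 38, 29]
t=30: [49, 49, 49, 49, 49, 49, 49, 49, 49, 41, 49, 41]
t=31: [22, 22, 22, 22, 22, 22, 22, 22, 22, 15, 22, 15]
t=32: [9, 9, 9, 9, 9, 9, 9, 9, 9, 21, 9, 21]
t=33: [24, 24, 24, 24, 24, 24, 24, 24, 24, 16, 24, 16]
t=34: [15, 15, 15, 15, 15, 15, 15, 15, 15, 26, 15, 26]
t=35: [41, 41, 41, 41, 41, 41, 41, 41, 41, 33, 41, 33]
t=36: [5, 5, 5, 5, 5, 5, 5, 5, 5, 16, 5, 16]
t=37: [18, 18, 18, 18, 18, 18, 18, 18, 18, 28, 18, 28]
t=38: [50, 50, 50, 50, 50, 50, 50, 50, 50, 41, 50, 41]
t=39: [24, 24, 24, 24, 24, 24, 24, 24, 24, 16, 24, 16]

Answer: [18, 18, 18, 18, 18, 18, 18, 18, 18, 28, 18, 28]
Key observation: The state at step 33, [24, 24, 24, 24, 24, 24, 24, 24, 24, 16, 24, 16], reappears at step 39: the system is in a cycle of period 6 from step 33 on.  Therefore the state at step 3349 equals the state at step 33 + ((3349 - 33) mod 6) = 37, which is [18, 18, 18, 18, 18, 18, 18, 18, 18, 28, 18, 28].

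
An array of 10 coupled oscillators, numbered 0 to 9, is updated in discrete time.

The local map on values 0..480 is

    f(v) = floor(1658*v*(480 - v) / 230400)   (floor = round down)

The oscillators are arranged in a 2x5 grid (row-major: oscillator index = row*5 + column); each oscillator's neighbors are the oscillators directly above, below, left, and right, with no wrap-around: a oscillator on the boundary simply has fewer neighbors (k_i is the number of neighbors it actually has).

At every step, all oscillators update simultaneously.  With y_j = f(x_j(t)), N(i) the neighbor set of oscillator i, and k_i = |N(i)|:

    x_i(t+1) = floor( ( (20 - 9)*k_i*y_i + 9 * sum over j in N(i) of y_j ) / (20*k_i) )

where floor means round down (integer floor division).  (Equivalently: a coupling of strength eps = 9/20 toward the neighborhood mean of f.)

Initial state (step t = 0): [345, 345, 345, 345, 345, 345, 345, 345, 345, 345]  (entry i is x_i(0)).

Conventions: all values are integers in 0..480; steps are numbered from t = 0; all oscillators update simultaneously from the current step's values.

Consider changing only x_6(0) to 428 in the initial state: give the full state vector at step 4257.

Answer: [211, 210, 208, 207, 206, 211, 210, 208, 207, 206]
Key observation: The state at step 18, [408, 407, 407, 406, 406, 408, 407, 407, 406, 406], reappears at step 22: the system is in a cycle of period 4 from step 18 on.  Therefore the state at step 4257 equals the state at step 18 + ((4257 - 18) mod 4) = 21, which is [211, 210, 208, 207, 206, 211, 210, 208, 207, 206].

Derivation:
t=0: [345, 345, 345, 345, 345, 345, 428, 345, 345, 345]
t=1: [335, 308, 335, 335, 335, 295, 238, 308, 335, 335]
t=2: [365, 376, 358, 349, 349, 387, 400, 376, 353, 349]
t=3: [287, 281, 306, 325, 329, 261, 249, 284, 317, 327]
t=4: [401, 400, 385, 365, 358, 408, 409, 395, 372, 361]
t=5: [224, 231, 260, 296, 310, 213, 216, 246, 286, 305]
t=6: [411, 412, 408, 393, 382, 409, 410, 410, 397, 386]
t=7: [204, 203, 214, 242, 262, 206, 205, 211, 237, 257]
t=8: [405, 405, 408, 412, 411, 405, 405, 408, 412, 412]
t=9: [218, 216, 210, 202, 202, 218, 216, 210, 202, 201]
t=10: [410, 409, 407, 404, 403, 410, 409, 407, 404, 403]
t=11: [206, 208, 213, 219, 222, 206, 208, 213, 219, 222]
t=12: [406, 407, 409, 410, 411, 406, 407, 409, 410, 411]
t=13: [215, 212, 208, 206, 204, 215, 212, 208, 206, 204]
t=14: [409, 408, 407, 406, 405, 409, 408, 407, 406, 405]
t=15: [208, 210, 213, 215, 217, 208, 210, 213, 215, 217]
t=16: [407, 408, 409, 409, 410, 407, 408, 409, 409, 410]
t=17: [212, 210, 208, 207, 206, 212, 210, 208, 207, 206]
t=18: [408, 407, 407, 406, 406, 408, 407, 407, 406, 406]
t=19: [211, 212, 213, 215, 216, 211, 212, 213, 215, 216]
t=20: [408, 408, 409, 409, 410, 408, 408, 409, 409, 410]
t=21: [211, 210, 208, 207, 206, 211, 210, 208, 207, 206]
t=22: [408, 407, 407, 406, 406, 408, 407, 407, 406, 406]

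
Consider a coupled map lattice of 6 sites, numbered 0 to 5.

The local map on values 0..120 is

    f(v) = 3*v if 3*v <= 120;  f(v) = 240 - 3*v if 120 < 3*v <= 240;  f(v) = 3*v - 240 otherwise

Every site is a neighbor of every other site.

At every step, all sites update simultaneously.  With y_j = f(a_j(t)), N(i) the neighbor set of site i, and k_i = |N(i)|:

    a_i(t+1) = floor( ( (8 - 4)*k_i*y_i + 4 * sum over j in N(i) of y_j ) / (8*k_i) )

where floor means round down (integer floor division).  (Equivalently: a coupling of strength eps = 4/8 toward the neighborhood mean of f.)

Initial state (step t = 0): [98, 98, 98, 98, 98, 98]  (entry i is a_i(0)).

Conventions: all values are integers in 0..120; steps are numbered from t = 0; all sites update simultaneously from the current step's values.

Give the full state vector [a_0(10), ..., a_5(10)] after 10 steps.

Simulating step by step:
t=0: [98, 98, 98, 98, 98, 98]
t=1: [54, 54, 54, 54, 54, 54]
t=2: [78, 78, 78, 78, 78, 78]
t=3: [6, 6, 6, 6, 6, 6]
t=4: [18, 18, 18, 18, 18, 18]
t=5: [54, 54, 54, 54, 54, 54]
t=6: [78, 78, 78, 78, 78, 78]
t=7: [6, 6, 6, 6, 6, 6]
t=8: [18, 18, 18, 18, 18, 18]
t=9: [54, 54, 54, 54, 54, 54]
t=10: [78, 78, 78, 78, 78, 78]

Answer: [78, 78, 78, 78, 78, 78]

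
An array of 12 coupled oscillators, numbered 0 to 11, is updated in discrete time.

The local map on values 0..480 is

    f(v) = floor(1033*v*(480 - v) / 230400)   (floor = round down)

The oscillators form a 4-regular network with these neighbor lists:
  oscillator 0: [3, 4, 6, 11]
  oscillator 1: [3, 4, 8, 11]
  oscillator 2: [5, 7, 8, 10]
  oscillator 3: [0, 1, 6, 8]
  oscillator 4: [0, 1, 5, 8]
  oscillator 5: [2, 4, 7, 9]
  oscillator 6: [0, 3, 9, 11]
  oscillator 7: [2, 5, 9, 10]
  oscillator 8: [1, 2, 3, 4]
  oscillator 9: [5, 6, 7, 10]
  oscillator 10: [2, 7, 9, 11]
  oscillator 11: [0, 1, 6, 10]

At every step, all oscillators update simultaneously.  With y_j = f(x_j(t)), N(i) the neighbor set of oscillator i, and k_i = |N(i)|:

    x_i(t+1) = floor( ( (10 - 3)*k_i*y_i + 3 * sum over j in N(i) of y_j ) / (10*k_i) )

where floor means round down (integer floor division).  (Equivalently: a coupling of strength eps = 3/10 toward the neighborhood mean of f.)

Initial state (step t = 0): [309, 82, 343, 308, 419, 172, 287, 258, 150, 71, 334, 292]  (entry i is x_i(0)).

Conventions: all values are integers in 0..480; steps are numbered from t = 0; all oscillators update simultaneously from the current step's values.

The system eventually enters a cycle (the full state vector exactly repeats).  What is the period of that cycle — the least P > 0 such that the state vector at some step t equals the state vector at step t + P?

Answer: 2
Key observation: The state at step 3, [257, 257, 257, 257, 257, 257, 257, 257, 257, 257, 257, 257], reappears at step 5 — and no state repeats earlier — so the cycle the system enters has period 2.

Derivation:
t=0: [309, 82, 343, 308, 419, 172, 287, 258, 150, 71, 334, 292]
t=1: [228, 163, 216, 229, 142, 219, 237, 238, 207, 162, 215, 235]
t=2: [254, 235, 255, 254, 225, 251, 255, 255, 248, 238, 253, 255]
t=3: [257, 257, 257, 257, 257, 257, 257, 257, 257, 257, 257, 257]
t=4: [256, 256, 256, 256, 256, 256, 256, 256, 256, 256, 256, 256]
t=5: [257, 257, 257, 257, 257, 257, 257, 257, 257, 257, 257, 257]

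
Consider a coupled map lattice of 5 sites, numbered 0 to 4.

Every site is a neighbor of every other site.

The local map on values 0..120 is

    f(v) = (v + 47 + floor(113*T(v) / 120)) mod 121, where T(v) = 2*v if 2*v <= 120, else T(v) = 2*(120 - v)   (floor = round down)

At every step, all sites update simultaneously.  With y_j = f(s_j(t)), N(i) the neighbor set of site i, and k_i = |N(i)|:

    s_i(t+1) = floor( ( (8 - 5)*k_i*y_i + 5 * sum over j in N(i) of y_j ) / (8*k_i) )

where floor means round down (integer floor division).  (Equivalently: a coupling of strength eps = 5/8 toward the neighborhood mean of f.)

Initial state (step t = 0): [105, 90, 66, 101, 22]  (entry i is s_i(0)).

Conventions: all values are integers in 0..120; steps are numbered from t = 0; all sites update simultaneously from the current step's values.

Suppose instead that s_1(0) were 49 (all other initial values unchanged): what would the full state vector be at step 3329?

Simulating step by step:
t=0: [105, 49, 66, 101, 22]
t=1: [74, 75, 81, 74, 85]
t=2: [83, 83, 82, 83, 81]
t=3: [78, 78, 78, 78, 78]
t=4: [83, 83, 83, 83, 83]
t=5: [78, 78, 78, 78, 78]

Answer: [78, 78, 78, 78, 78]
Key observation: The state at step 3, [78, 78, 78, 78, 78], reappears at step 5: the system is in a cycle of period 2 from step 3 on.  Therefore the state at step 3329 equals the state at step 3 + ((3329 - 3) mod 2) = 3, which is [78, 78, 78, 78, 78].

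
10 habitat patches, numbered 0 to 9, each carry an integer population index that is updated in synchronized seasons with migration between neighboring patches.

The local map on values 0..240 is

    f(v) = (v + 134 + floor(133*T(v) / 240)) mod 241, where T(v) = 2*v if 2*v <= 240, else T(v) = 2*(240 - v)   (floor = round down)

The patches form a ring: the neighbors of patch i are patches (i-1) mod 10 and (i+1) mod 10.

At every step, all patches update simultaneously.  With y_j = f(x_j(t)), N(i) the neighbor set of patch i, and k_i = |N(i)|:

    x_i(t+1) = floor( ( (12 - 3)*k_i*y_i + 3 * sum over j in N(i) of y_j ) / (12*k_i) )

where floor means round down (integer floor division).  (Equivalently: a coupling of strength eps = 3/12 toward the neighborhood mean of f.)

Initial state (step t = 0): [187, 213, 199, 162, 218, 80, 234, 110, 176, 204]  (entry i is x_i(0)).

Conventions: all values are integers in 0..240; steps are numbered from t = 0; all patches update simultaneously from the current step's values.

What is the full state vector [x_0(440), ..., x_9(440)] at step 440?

Simulating step by step:
t=0: [187, 213, 199, 162, 218, 80, 234, 110, 176, 204]
t=1: [137, 135, 137, 139, 126, 79, 122, 127, 136, 136]
t=2: [144, 144, 143, 143, 134, 80, 134, 144, 144, 144]
t=3: [143, 143, 143, 143, 133, 81, 133, 143, 143, 143]
t=4: [143, 143, 143, 143, 133, 83, 133, 143, 143, 143]
t=5: [143, 143, 143, 143, 134, 86, 134, 143, 143, 143]
t=6: [143, 143, 143, 143, 135, 91, 135, 143, 143, 143]
t=7: [143, 143, 143, 143, 136, 99, 136, 143, 143, 143]
t=8: [143, 143, 143, 143, 138, 111, 138, 143, 143, 143]
t=9: [143, 143, 143, 143, 141, 131, 141, 143, 143, 143]
t=10: [143, 143, 143, 143, 143, 143, 143, 143, 143, 143]
t=11: [143, 143, 143, 143, 143, 143, 143, 143, 143, 143]

Answer: [143, 143, 143, 143, 143, 143, 143, 143, 143, 143]
Key observation: The state at step 10, [143, 143, 143, 143, 143, 143, 143, 143, 143, 143], reappears at step 11: the system is in a cycle of period 1 from step 10 on.  Therefore the state at step 440 equals the state at step 10 + ((440 - 10) mod 1) = 10, which is [143, 143, 143, 143, 143, 143, 143, 143, 143, 143].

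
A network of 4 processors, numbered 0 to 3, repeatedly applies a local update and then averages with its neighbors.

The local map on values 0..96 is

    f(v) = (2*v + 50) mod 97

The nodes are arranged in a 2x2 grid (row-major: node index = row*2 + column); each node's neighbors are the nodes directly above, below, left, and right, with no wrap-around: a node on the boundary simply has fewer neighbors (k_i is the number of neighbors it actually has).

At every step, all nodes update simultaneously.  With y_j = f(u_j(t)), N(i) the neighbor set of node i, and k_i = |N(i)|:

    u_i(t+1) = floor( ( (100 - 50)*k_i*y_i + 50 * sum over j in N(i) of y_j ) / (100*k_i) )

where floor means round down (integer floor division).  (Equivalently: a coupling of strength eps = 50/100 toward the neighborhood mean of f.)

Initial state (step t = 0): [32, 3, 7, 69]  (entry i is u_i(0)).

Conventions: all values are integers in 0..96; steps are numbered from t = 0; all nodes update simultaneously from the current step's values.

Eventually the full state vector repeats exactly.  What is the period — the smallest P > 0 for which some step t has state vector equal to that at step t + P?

Answer: 10
Key observation: The state at step 38, [32, 72, 27, 67], reappears at step 48 — and no state repeats earlier — so the cycle the system enters has period 10.

Derivation:
t=0: [32, 3, 7, 69]
t=1: [38, 55, 59, 75]
t=2: [48, 40, 44, 36]
t=3: [43, 35, 39, 31]
t=4: [33, 25, 29, 21]
t=5: [13, 29, 33, 49]
t=6: [45, 37, 41, 33]
t=7: [37, 29, 33, 25]
t=8: [21, 13, 17, 9]
t=9: [86, 78, 82, 74]
t=10: [22, 14, 18, 10]
t=11: [88, 80, 84, 76]
t=12: [26, 18, 22, 14]
t=13: [47, 63, 67, 84]
t=14: [65, 57, 61, 53]
t=15: [77, 69, 73, 65]
t=16: [28, 68, 24, 64]
t=17: [27, 67, 23, 63]
t=18: [49, 65, 69, 85]
t=19: [69, 60, 64, 56]
t=20: [84, 75, 79, 71]
t=21: [17, 32, 36, 52]
t=22: [52, 43, 47, 39]
t=23: [50, 41, 45, 37]
t=24: [46, 37, 41, 33]
t=25: [38, 29, 33, 25]
t=26: [22, 13, 17, 9]
t=27: [87, 78, 82, 74]
t=28: [23, 14, 18, 10]
t=29: [89, 80, 84, 76]
t=30: [27, 18, 22, 14]
t=31: [48, 64, 68, 84]
t=32: [67, 58, 62, 54]
t=33: [80, 71, 75, 67]
t=34: [33, 73, 28, 68]
t=35: [12, 28, 31, 47]
t=36: [43, 34, 37, 29]
t=37: [31, 23, 26, 17]
t=38: [32, 72, 27, 67]
t=39: [10, 26, 29, 45]
t=40: [39, 30, 33, 25]
t=41: [23, 15, 18, 9]
t=42: [89, 81, 84, 75]
t=43: [27, 19, 22, 13]
t=44: [49, 64, 67, 83]
t=45: [67, 58, 61, 53]
t=46: [79, 71, 74, 65]
t=47: [31, 71, 26, 66]
t=48: [32, 72, 27, 67]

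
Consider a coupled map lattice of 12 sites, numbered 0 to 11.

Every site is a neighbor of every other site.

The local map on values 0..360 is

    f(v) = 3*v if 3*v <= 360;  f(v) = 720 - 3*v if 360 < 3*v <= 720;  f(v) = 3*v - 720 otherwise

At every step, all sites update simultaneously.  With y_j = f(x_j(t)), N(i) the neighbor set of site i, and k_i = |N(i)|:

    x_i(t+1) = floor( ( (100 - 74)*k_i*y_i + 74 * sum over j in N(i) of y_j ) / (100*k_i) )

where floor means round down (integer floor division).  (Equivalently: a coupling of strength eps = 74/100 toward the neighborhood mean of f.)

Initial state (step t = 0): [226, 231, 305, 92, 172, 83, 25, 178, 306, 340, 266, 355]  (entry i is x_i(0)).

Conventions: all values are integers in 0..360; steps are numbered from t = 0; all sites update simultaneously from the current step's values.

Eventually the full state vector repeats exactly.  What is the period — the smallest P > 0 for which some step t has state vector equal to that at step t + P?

Answer: 4
Key observation: The state at step 11, [297, 297, 297, 297, 297, 297, 297, 297, 297, 297, 297, 297], reappears at step 15 — and no state repeats earlier — so the cycle the system enters has period 4.

Derivation:
t=0: [226, 231, 305, 92, 172, 83, 25, 178, 306, 340, 266, 355]
t=1: [154, 151, 183, 199, 185, 194, 160, 182, 184, 204, 161, 212]
t=2: [193, 194, 176, 167, 175, 170, 189, 177, 175, 164, 189, 159]
t=3: [178, 178, 188, 193, 189, 192, 181, 188, 189, 195, 181, 198]
t=4: [162, 162, 157, 154, 156, 154, 161, 157, 156, 153, 161, 151]
t=5: [246, 246, 249, 250, 249, 250, 246, 249, 249, 251, 246, 252]
t=6: [24, 24, 25, 26, 25, 26, 24, 25, 25, 27, 24, 27]
t=7: [74, 74, 75, 75, 75, 75, 74, 75, 75, 76, 74, 76]
t=8: [224, 224, 224, 224, 224, 224, 224, 224, 224, 225, 224, 225]
t=9: [47, 47, 47, 47, 47, 47, 47, 47, 47, 47, 47, 47]
t=10: [141, 141, 141, 141, 141, 141, 141, 141, 141, 141, 141, 141]
t=11: [297, 297, 297, 297, 297, 297, 297, 297, 297, 297, 297, 297]
t=12: [171, 171, 171, 171, 171, 171, 171, 171, 171, 171, 171, 171]
t=13: [207, 207, 207, 207, 207, 207, 207, 207, 207, 207, 207, 207]
t=14: [99, 99, 99, 99, 99, 99, 99, 99, 99, 99, 99, 99]
t=15: [297, 297, 297, 297, 297, 297, 297, 297, 297, 297, 297, 297]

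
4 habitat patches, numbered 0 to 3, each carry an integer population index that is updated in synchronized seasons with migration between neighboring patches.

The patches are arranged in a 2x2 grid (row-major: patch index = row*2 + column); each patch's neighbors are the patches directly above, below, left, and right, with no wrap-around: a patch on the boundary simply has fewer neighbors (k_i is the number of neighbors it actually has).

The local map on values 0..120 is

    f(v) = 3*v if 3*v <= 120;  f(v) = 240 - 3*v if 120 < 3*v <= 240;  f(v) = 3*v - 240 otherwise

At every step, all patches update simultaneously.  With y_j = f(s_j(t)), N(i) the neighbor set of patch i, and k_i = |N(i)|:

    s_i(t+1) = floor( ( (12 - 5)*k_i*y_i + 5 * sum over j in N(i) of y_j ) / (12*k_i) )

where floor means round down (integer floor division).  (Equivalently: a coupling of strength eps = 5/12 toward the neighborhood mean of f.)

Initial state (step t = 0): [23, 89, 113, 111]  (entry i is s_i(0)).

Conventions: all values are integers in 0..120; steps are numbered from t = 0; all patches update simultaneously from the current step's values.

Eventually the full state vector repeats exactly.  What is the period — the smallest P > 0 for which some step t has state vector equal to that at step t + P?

Answer: 20
Key observation: The state at step 41, [71, 71, 60, 60], reappears at step 61 — and no state repeats earlier — so the cycle the system enters has period 20.

Derivation:
t=0: [23, 89, 113, 111]
t=1: [66, 49, 91, 80]
t=2: [50, 63, 28, 26]
t=3: [80, 64, 84, 73]
t=4: [12, 32, 11, 24]
t=5: [47, 78, 41, 68]
t=6: [83, 31, 96, 46]
t=7: [34, 77, 51, 88]
t=8: [79, 31, 77, 34]
t=9: [23, 76, 27, 80]
t=10: [59, 21, 61, 19]
t=11: [61, 61, 58, 58]
t=12: [58, 58, 64, 64]
t=13: [62, 62, 51, 51]
t=14: [60, 60, 80, 80]
t=15: [47, 47, 12, 12]
t=16: [85, 85, 49, 49]
t=17: [31, 31, 76, 76]
t=18: [76, 76, 28, 28]
t=19: [27, 27, 69, 69]
t=20: [71, 71, 43, 43]
t=21: [44, 44, 93, 93]
t=22: [93, 93, 53, 53]
t=23: [47, 47, 72, 72]
t=24: [83, 83, 39, 39]
t=25: [31, 31, 94, 94]
t=26: [82, 82, 52, 52]
t=27: [22, 22, 67, 67]
t=28: [60, 60, 44, 44]
t=29: [70, 70, 98, 98]
t=30: [35, 35, 49, 49]
t=31: [102, 102, 95, 95]
t=32: [61, 61, 49, 49]
t=33: [64, 64, 85, 85]
t=34: [41, 41, 21, 21]
t=35: [105, 105, 74, 74]
t=36: [63, 63, 29, 29]
t=37: [58, 58, 79, 79]
t=38: [52, 52, 16, 16]
t=39: [76, 76, 55, 55]
t=40: [25, 25, 61, 61]
t=41: [71, 71, 60, 60]
t=42: [33, 33, 53, 53]
t=43: [95, 95, 84, 84]
t=44: [38, 38, 18, 18]
t=45: [101, 101, 66, 66]
t=46: [58, 58, 46, 46]
t=47: [73, 73, 94, 94]
t=48: [25, 25, 37, 37]
t=49: [82, 82, 103, 103]
t=50: [19, 19, 55, 55]
t=51: [60, 60, 71, 71]
t=52: [53, 53, 33, 33]
t=53: [84, 84, 95, 95]
t=54: [18, 18, 38, 38]
t=55: [66, 66, 101, 101]
t=56: [46, 46, 58, 58]
t=57: [94, 94, 73, 73]
t=58: [37, 37, 25, 25]
t=59: [103, 103, 82, 82]
t=60: [55, 55, 19, 19]
t=61: [71, 71, 60, 60]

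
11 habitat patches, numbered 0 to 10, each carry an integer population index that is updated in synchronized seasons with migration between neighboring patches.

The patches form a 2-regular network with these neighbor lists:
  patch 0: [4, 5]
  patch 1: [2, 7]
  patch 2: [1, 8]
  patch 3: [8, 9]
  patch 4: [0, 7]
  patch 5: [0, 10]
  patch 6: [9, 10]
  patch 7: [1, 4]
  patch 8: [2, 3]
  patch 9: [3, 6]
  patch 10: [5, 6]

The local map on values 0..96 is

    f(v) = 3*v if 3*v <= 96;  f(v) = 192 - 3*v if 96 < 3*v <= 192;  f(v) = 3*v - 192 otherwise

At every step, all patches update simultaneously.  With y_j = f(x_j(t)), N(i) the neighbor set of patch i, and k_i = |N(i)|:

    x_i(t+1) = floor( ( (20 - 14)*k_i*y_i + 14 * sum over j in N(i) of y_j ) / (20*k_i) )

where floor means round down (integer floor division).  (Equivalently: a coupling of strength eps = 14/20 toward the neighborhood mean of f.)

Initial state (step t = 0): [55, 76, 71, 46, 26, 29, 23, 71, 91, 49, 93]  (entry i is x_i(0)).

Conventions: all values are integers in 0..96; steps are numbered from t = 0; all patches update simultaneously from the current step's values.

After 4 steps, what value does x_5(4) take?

Answer: x_5(4) = 6

Derivation:
t=0: [55, 76, 71, 46, 26, 29, 23, 71, 91, 49, 93]
t=1: [65, 25, 47, 60, 40, 66, 66, 46, 50, 56, 80]
t=2: [28, 59, 56, 26, 41, 19, 27, 67, 34, 13, 18]
t=3: [69, 16, 43, 68, 53, 65, 56, 32, 62, 67, 64]
t=4: [17, 70, 37, 8, 48, 6, 10, 57, 28, 15, 9]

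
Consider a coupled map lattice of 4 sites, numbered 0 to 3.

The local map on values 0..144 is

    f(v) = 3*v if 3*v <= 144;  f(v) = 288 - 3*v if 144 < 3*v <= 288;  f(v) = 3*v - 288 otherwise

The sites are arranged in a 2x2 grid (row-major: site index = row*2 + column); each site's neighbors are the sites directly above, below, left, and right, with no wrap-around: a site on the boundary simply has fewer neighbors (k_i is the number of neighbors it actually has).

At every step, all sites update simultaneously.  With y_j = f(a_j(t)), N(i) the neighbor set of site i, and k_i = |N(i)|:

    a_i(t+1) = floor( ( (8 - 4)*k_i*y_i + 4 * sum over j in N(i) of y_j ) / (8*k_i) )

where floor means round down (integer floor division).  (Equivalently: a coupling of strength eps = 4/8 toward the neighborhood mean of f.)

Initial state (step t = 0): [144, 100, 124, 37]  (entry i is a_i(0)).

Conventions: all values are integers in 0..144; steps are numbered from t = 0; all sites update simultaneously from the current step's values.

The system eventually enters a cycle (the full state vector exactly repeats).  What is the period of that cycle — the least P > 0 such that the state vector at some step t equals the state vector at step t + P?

Answer: 13
Key observation: The state at step 13, [72, 54, 72, 54], reappears at step 26 — and no state repeats earlier — so the cycle the system enters has period 13.

Derivation:
t=0: [144, 100, 124, 37]
t=1: [96, 69, 105, 79]
t=2: [27, 53, 26, 52]
t=3: [92, 117, 92, 117]
t=4: [24, 50, 24, 50]
t=5: [88, 121, 88, 121]
t=6: [36, 62, 36, 62]
t=7: [106, 103, 106, 103]
t=8: [27, 23, 27, 23]
t=9: [78, 72, 78, 72]
t=10: [58, 67, 58, 67]
t=11: [107, 93, 107, 93]
t=12: [27, 15, 27, 15]
t=13: [72, 54, 72, 54]
t=14: [85, 112, 85, 112]
t=15: [36, 44, 36, 44]
t=16: [114, 126, 114, 126]
t=17: [63, 81, 63, 81]
t=18: [85, 58, 85, 58]
t=19: [53, 93, 53, 93]
t=20: [99, 39, 99, 39]
t=21: [36, 90, 36, 90]
t=22: [85, 40, 85, 40]
t=23: [54, 98, 54, 98]
t=24: [96, 36, 96, 36]
t=25: [27, 81, 27, 81]
t=26: [72, 54, 72, 54]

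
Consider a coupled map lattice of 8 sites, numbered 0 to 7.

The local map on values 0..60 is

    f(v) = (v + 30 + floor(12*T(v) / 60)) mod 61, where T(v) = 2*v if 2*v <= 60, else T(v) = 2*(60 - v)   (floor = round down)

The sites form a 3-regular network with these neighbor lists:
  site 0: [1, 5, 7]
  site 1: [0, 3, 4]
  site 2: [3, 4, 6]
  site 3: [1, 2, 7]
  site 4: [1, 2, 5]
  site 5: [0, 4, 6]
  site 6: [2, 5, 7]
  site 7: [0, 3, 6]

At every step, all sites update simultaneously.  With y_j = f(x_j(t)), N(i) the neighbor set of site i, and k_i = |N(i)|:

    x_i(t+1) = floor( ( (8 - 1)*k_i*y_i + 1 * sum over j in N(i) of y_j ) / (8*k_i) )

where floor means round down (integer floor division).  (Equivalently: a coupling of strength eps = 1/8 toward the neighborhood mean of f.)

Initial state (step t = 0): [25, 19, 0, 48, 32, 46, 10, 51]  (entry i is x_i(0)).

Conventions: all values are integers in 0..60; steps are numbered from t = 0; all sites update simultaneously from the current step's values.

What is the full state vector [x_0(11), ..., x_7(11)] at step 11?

Simulating step by step:
t=0: [25, 19, 0, 48, 32, 46, 10, 51]
t=1: [7, 50, 29, 22, 14, 20, 41, 23]
t=2: [37, 26, 13, 53, 46, 55, 17, 5]
t=3: [15, 6, 46, 24, 20, 26, 51, 36]
t=4: [47, 37, 20, 4, 53, 9, 21, 15]
t=5: [22, 16, 55, 35, 25, 41, 57, 49]
t=6: [56, 48, 24, 16, 7, 18, 26, 23]
t=7: [25, 23, 5, 46, 37, 51, 6, 4]
t=8: [5, 2, 35, 20, 15, 22, 37, 33]
t=9: [36, 34, 17, 53, 49, 56, 16, 15]
t=10: [16, 13, 50, 25, 23, 26, 50, 48]
t=11: [48, 44, 21, 7, 4, 7, 22, 21]

Answer: [48, 44, 21, 7, 4, 7, 22, 21]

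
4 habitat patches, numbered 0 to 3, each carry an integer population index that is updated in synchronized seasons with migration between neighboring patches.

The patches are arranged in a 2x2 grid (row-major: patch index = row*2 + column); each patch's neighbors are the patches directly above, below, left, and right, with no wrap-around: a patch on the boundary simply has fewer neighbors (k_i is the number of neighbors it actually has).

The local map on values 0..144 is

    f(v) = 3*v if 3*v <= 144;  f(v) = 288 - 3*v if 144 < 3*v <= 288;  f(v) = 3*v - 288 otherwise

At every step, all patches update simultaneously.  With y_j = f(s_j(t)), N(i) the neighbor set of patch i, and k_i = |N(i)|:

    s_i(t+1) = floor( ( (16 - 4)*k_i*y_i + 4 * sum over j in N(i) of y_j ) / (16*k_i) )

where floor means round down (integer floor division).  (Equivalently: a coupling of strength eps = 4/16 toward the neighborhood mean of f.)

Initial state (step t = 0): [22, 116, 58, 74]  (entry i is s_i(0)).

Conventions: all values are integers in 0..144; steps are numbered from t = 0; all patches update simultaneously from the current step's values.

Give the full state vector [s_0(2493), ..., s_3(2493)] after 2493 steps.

Answer: [45, 45, 45, 45]
Key observation: The state at step 22, [135, 135, 135, 135], reappears at step 30: the system is in a cycle of period 8 from step 22 on.  Therefore the state at step 2493 equals the state at step 22 + ((2493 - 22) mod 8) = 29, which is [45, 45, 45, 45].

Derivation:
t=0: [22, 116, 58, 74]
t=1: [71, 61, 102, 71]
t=2: [71, 97, 32, 71]
t=3: [68, 21, 90, 68]
t=4: [73, 68, 34, 73]
t=5: [75, 80, 93, 75]
t=6: [54, 51, 22, 54]
t=7: [119, 132, 81, 119]
t=8: [70, 98, 51, 70]
t=9: [76, 24, 120, 76]
t=10: [63, 69, 69, 63]
t=11: [94, 85, 85, 94]
t=12: [12, 26, 26, 12]
t=13: [46, 67, 67, 46]
t=14: [125, 99, 99, 125]
t=15: [67, 28, 28, 67]
t=16: [86, 84, 84, 86]
t=17: [31, 34, 34, 31]
t=18: [95, 99, 99, 95]
t=19: [4, 7, 7, 4]
t=20: [14, 18, 18, 14]
t=21: [45, 51, 51, 45]
t=22: [135, 135, 135, 135]
t=23: [117, 117, 117, 117]
t=24: [63, 63, 63, 63]
t=25: [99, 99, 99, 99]
t=26: [9, 9, 9, 9]
t=27: [27, 27, 27, 27]
t=28: [81, 81, 81, 81]
t=29: [45, 45, 45, 45]
t=30: [135, 135, 135, 135]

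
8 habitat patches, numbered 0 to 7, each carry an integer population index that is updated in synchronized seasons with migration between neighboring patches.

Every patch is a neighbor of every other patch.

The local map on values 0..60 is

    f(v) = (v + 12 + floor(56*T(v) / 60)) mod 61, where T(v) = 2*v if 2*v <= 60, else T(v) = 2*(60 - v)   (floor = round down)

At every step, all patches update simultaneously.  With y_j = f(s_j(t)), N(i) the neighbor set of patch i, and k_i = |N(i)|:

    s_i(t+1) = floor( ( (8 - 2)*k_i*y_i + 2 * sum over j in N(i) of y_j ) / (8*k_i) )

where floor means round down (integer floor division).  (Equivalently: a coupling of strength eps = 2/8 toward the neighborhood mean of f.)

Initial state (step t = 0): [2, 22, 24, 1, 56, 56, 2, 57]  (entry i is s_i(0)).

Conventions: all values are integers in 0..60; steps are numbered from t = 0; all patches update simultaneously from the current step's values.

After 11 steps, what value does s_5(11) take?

Answer: s_5(11) = 35

Derivation:
t=0: [2, 22, 24, 1, 56, 56, 2, 57]
t=1: [16, 14, 17, 14, 14, 14, 16, 13]
t=2: [56, 52, 58, 52, 52, 52, 56, 50]
t=3: [14, 16, 13, 16, 16, 16, 14, 18]
t=4: [50, 54, 48, 54, 54, 54, 50, 15]
t=5: [19, 17, 21, 17, 17, 17, 19, 45]
t=6: [13, 53, 18, 53, 53, 53, 13, 27]
t=7: [42, 19, 8, 19, 19, 19, 42, 27]
t=8: [23, 8, 29, 8, 8, 8, 23, 24]
t=9: [19, 32, 32, 32, 32, 32, 19, 21]
t=10: [10, 32, 32, 32, 32, 32, 10, 14]
t=11: [39, 35, 35, 35, 35, 35, 39, 48]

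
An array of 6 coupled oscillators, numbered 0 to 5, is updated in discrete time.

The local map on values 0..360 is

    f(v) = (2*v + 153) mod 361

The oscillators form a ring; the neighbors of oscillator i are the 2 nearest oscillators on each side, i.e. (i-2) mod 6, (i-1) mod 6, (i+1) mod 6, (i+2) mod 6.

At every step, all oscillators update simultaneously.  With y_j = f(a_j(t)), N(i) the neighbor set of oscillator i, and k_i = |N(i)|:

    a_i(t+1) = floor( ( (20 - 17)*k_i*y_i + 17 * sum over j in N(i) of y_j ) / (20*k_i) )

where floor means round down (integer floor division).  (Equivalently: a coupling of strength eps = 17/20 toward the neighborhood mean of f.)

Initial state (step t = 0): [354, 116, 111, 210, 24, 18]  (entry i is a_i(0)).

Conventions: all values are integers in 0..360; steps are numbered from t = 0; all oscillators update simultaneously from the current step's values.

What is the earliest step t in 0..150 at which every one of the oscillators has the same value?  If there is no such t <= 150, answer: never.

Answer: 7
Key observation: Synchronization is absorbing here: once all oscillators are equal they stay equal, and step 7 is the first all-equal step.

Derivation:
t=0: [354, 116, 111, 210, 24, 18]  (not all equal)
t=1: [111, 121, 124, 122, 147, 150]  (not all equal)
t=2: [55, 43, 42, 58, 51, 49]  (not all equal)
t=3: [248, 252, 253, 249, 255, 255]  (not all equal)
t=4: [297, 294, 294, 298, 295, 295]  (not all equal)
t=5: [20, 22, 22, 21, 22, 22]  (not all equal)
t=6: [196, 195, 195, 196, 195, 195]  (not all equal)
t=7: [182, 182, 182, 182, 182, 182]  (all equal)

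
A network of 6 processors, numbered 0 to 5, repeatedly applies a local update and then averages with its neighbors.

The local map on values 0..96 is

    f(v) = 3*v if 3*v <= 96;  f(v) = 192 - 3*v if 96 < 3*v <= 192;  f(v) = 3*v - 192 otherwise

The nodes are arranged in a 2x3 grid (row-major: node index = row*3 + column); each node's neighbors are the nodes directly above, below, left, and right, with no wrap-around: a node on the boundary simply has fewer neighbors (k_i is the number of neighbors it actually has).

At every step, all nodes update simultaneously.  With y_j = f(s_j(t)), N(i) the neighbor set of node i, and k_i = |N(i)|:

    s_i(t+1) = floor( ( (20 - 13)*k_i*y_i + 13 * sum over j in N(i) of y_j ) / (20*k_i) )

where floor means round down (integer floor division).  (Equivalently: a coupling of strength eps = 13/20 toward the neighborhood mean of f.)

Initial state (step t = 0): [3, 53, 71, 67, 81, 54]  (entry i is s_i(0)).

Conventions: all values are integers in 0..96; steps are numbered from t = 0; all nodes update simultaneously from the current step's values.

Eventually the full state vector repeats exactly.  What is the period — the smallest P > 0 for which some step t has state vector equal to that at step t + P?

Answer: 2
Key observation: The state at step 79, [24, 25, 24, 24, 25, 24], reappears at step 81 — and no state repeats earlier — so the cycle the system enters has period 2.

Derivation:
t=0: [3, 53, 71, 67, 81, 54]
t=1: [16, 29, 27, 22, 33, 33]
t=2: [66, 78, 86, 68, 85, 89]
t=3: [19, 43, 61, 26, 50, 68]
t=4: [65, 45, 27, 59, 47, 20]
t=5: [24, 49, 66, 22, 46, 63]
t=6: [61, 44, 17, 64, 43, 20]
t=7: [22, 47, 56, 23, 48, 58]
t=8: [62, 47, 30, 61, 46, 29]
t=9: [21, 50, 76, 22, 50, 77]
t=10: [57, 45, 38, 57, 46, 39]
t=11: [32, 53, 70, 31, 52, 69]
t=12: [74, 44, 21, 75, 43, 22]
t=13: [40, 54, 63, 41, 56, 64]
t=14: [57, 31, 10, 55, 29, 8]
t=15: [46, 62, 48, 44, 61, 46]
t=16: [40, 26, 36, 41, 29, 37]
t=17: [72, 79, 81, 75, 79, 83]
t=18: [33, 41, 51, 33, 45, 51]
t=19: [85, 65, 48, 81, 63, 44]
t=20: [39, 25, 37, 39, 25, 37]
t=21: [75, 76, 79, 75, 76, 79]
t=22: [33, 37, 42, 33, 37, 42]
t=23: [89, 80, 70, 89, 80, 70]
t=24: [66, 47, 27, 66, 47, 27]
t=25: [20, 47, 71, 20, 47, 71]
t=26: [57, 46, 30, 57, 46, 30]
t=27: [31, 54, 78, 31, 54, 78]
t=28: [72, 46, 38, 72, 46, 38]
t=29: [33, 52, 70, 33, 52, 70]
t=30: [74, 44, 23, 74, 44, 23]
t=31: [39, 55, 66, 39, 55, 66]
t=32: [59, 32, 12, 59, 32, 12]
t=33: [41, 65, 55, 41, 65, 55]
t=34: [47, 22, 19, 47, 22, 19]
t=35: [55, 60, 59, 55, 60, 59]
t=36: [22, 15, 14, 22, 15, 14]
t=37: [59, 48, 42, 59, 48, 42]
t=38: [25, 44, 60, 25, 44, 60]
t=39: [70, 52, 27, 70, 52, 27]
t=40: [23, 41, 66, 23, 41, 66]
t=41: [69, 55, 26, 69, 55, 26]
t=42: [18, 35, 61, 18, 35, 61]
t=43: [64, 62, 34, 64, 62, 34]
t=44: [1, 22, 62, 1, 22, 62]
t=45: [23, 39, 25, 23, 39, 25]
t=46: [70, 73, 75, 70, 73, 75]
t=47: [20, 26, 31, 20, 26, 31]
t=48: [65, 77, 88, 65, 77, 88]
t=49: [14, 38, 61, 14, 38, 61]
t=50: [53, 55, 31, 53, 55, 31]
t=51: [31, 42, 71, 31, 42, 71]
t=52: [84, 62, 35, 84, 62, 35]
t=53: [42, 35, 60, 42, 35, 60]
t=54: [72, 66, 36, 72, 66, 36]
t=55: [18, 26, 58, 18, 26, 58]
t=56: [61, 59, 37, 61, 59, 37]
t=57: [10, 28, 59, 10, 28, 59]
t=58: [47, 57, 37, 47, 57, 37]
t=59: [41, 40, 61, 41, 40, 61]
t=60: [69, 57, 29, 69, 57, 29]
t=61: [16, 34, 65, 16, 34, 65]
t=62: [61, 62, 31, 61, 62, 31]
t=63: [8, 25, 64, 8, 25, 64]
t=64: [40, 47, 24, 40, 47, 24]
t=65: [65, 60, 65, 65, 60, 65]
t=66: [5, 8, 5, 5, 8, 5]
t=67: [17, 20, 17, 17, 20, 17]
t=68: [53, 56, 53, 53, 56, 53]
t=69: [30, 27, 30, 30, 27, 30]
t=70: [87, 84, 87, 87, 84, 87]
t=71: [66, 63, 66, 66, 63, 66]
t=72: [5, 4, 5, 5, 4, 5]
t=73: [14, 13, 14, 14, 13, 14]
t=74: [41, 40, 41, 41, 40, 41]
t=75: [69, 70, 69, 69, 70, 69]
t=76: [15, 16, 15, 15, 16, 15]
t=77: [45, 46, 45, 45, 46, 45]
t=78: [56, 55, 56, 56, 55, 56]
t=79: [24, 25, 24, 24, 25, 24]
t=80: [72, 73, 72, 72, 73, 72]
t=81: [24, 25, 24, 24, 25, 24]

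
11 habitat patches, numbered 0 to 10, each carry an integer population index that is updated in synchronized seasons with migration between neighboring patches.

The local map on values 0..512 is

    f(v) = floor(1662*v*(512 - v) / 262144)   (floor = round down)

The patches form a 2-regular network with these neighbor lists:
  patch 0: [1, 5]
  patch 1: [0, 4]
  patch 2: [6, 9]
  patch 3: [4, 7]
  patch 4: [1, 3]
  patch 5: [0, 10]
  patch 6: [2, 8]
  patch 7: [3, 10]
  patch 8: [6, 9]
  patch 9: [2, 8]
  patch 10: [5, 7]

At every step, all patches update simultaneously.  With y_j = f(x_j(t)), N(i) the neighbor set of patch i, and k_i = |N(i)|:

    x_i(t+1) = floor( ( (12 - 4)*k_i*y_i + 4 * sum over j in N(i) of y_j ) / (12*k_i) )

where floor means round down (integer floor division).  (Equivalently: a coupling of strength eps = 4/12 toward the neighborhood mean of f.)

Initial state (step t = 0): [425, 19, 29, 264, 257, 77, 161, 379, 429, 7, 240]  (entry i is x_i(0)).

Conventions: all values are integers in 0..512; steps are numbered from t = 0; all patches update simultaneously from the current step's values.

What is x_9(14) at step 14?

Simulating step by step:
t=0: [425, 19, 29, 264, 257, 77, 161, 379, 429, 7, 240]
t=1: [201, 147, 122, 399, 355, 249, 290, 350, 213, 66, 363]
t=2: [389, 351, 299, 308, 339, 399, 389, 343, 367, 241, 357]
t=3: [309, 351, 388, 388, 373, 298, 325, 369, 344, 399, 342]
t=4: [391, 359, 315, 313, 329, 396, 368, 334, 355, 301, 368]
t=5: [305, 345, 384, 388, 377, 299, 347, 372, 358, 392, 334]
t=6: [394, 363, 317, 312, 326, 398, 351, 333, 342, 308, 372]
t=7: [300, 341, 386, 390, 378, 295, 365, 372, 371, 391, 330]
t=8: [397, 366, 311, 309, 325, 400, 333, 333, 327, 305, 375]
t=9: [296, 337, 393, 391, 379, 291, 381, 371, 384, 396, 326]
t=10: [400, 369, 298, 307, 324, 402, 311, 334, 308, 295, 379]
t=11: [291, 334, 402, 393, 379, 287, 397, 370, 398, 403, 322]
t=12: [402, 371, 281, 306, 324, 405, 287, 335, 285, 279, 381]
t=13: [287, 331, 410, 392, 379, 282, 409, 369, 410, 411, 318]
t=14: [404, 374, 265, 307, 325, 407, 266, 337, 265, 263, 384]

Answer: x_9(14) = 263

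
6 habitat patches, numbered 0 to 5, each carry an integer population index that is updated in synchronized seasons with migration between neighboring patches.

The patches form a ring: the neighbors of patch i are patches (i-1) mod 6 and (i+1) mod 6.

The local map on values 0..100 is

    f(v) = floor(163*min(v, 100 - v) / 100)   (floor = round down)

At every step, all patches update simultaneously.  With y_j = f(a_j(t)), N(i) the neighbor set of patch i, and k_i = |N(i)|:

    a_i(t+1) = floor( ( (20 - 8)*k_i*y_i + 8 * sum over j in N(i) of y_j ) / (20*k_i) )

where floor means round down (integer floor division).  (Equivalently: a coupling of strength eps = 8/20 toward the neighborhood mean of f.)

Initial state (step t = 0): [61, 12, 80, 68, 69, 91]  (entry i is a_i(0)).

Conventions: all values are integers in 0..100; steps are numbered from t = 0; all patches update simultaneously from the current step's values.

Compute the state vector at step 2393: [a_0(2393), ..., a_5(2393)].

Answer: [74, 75, 61, 44, 44, 59]
Key observation: The state at step 30, [44, 43, 59, 70, 70, 61], reappears at step 38: the system is in a cycle of period 8 from step 30 on.  Therefore the state at step 2393 equals the state at step 30 + ((2393 - 30) mod 8) = 33, which is [74, 75, 61, 44, 44, 59].

Derivation:
t=0: [61, 12, 80, 68, 69, 91]
t=1: [44, 30, 33, 47, 43, 31]
t=2: [62, 53, 56, 70, 67, 58]
t=3: [65, 72, 67, 53, 55, 63]
t=4: [55, 49, 56, 70, 71, 62]
t=5: [71, 76, 68, 52, 50, 60]
t=6: [49, 43, 54, 73, 77, 64]
t=7: [73, 72, 67, 48, 42, 58]
t=8: [49, 46, 56, 71, 70, 63]
t=9: [74, 74, 66, 52, 50, 61]
t=10: [46, 44, 57, 74, 76, 62]
t=11: [70, 71, 64, 47, 44, 59]
t=12: [51, 49, 59, 71, 71, 63]
t=13: [75, 76, 64, 50, 49, 61]
t=14: [44, 43, 58, 76, 76, 61]
t=15: [69, 69, 62, 44, 43, 59]
t=16: [53, 52, 60, 68, 69, 63]
t=17: [73, 75, 65, 54, 52, 61]
t=18: [47, 44, 57, 71, 74, 62]
t=19: [72, 71, 65, 50, 46, 60]
t=20: [49, 48, 59, 74, 73, 62]
t=21: [75, 75, 63, 47, 47, 61]
t=22: [44, 44, 59, 72, 73, 61]
t=23: [69, 70, 62, 49, 48, 60]
t=24: [52, 51, 62, 75, 75, 64]
t=25: [74, 75, 60, 44, 43, 58]
t=26: [46, 45, 61, 69, 69, 63]
t=27: [71, 71, 62, 52, 52, 60]
t=28: [50, 49, 61, 74, 75, 64]
t=29: [76, 76, 62, 45, 44, 59]
t=30: [44, 43, 59, 70, 70, 61]
t=31: [69, 69, 63, 51, 51, 61]
t=32: [52, 52, 61, 75, 75, 63]
t=33: [74, 75, 61, 44, 44, 59]
t=34: [46, 45, 60, 69, 70, 62]
t=35: [71, 71, 63, 52, 51, 61]
t=36: [50, 49, 61, 74, 75, 63]
t=37: [76, 76, 62, 45, 44, 60]
t=38: [44, 43, 59, 70, 70, 61]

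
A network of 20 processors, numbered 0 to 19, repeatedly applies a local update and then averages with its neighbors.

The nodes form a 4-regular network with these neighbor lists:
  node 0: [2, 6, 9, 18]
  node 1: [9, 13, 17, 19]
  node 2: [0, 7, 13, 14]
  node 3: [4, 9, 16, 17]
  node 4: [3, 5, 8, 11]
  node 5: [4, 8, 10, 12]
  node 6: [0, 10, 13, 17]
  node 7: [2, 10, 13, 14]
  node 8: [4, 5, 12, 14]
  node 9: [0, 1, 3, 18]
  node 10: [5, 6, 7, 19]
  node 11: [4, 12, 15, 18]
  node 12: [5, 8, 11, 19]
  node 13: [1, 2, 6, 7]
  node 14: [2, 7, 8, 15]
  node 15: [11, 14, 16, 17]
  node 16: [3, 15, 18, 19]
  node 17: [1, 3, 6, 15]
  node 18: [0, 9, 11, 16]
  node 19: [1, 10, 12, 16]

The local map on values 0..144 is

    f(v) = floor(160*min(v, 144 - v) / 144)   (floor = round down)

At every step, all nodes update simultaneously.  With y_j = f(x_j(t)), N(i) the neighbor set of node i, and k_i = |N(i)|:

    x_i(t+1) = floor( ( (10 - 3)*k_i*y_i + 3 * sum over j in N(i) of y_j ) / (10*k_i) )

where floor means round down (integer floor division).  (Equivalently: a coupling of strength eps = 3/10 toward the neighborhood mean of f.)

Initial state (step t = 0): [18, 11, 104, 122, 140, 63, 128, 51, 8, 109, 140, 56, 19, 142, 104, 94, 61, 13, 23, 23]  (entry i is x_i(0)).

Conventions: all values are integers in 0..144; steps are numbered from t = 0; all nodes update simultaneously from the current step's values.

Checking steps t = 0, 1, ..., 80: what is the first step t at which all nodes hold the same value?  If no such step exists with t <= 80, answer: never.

Simulating step by step:
t=0: [18, 11, 104, 122, 140, 63, 128, 51, 8, 109, 140, 56, 19, 142, 104, 94, 61, 13, 23, 23]  (not all equal)
t=1: [23, 14, 39, 26, 15, 51, 14, 46, 16, 32, 15, 51, 27, 11, 43, 52, 56, 17, 31, 25]  (not all equal)
t=2: [27, 17, 40, 29, 22, 45, 15, 44, 23, 32, 22, 49, 32, 17, 45, 53, 54, 21, 37, 28]  (not all equal)
t=3: [31, 20, 41, 33, 28, 43, 18, 43, 29, 33, 27, 49, 36, 22, 48, 54, 54, 25, 42, 31]  (not all equal)
t=4: [34, 24, 43, 36, 34, 42, 22, 44, 35, 35, 32, 51, 40, 26, 50, 56, 55, 29, 46, 35]  (not all equal)
t=5: [37, 28, 45, 40, 39, 43, 26, 45, 40, 38, 36, 53, 44, 30, 53, 58, 57, 33, 50, 39]  (not all equal)
t=6: [41, 33, 48, 44, 44, 46, 30, 48, 45, 42, 40, 56, 48, 35, 56, 60, 59, 37, 53, 43]  (not all equal)
t=7: [45, 38, 51, 48, 49, 50, 35, 51, 51, 46, 44, 60, 52, 39, 60, 63, 61, 42, 56, 47]  (not all equal)
t=8: [50, 43, 55, 53, 55, 54, 40, 55, 56, 51, 48, 64, 57, 44, 64, 67, 64, 47, 60, 52]  (not all equal)
t=9: [55, 48, 60, 58, 61, 59, 46, 60, 62, 56, 53, 69, 62, 49, 69, 71, 68, 53, 65, 57]  (not all equal)
t=10: [61, 54, 65, 64, 67, 65, 53, 65, 68, 62, 58, 74, 68, 55, 74, 75, 73, 59, 70, 63]  (not all equal)
t=11: [67, 61, 71, 71, 73, 72, 59, 70, 74, 68, 65, 76, 74, 62, 76, 75, 76, 65, 75, 69]  (not all equal)
t=12: [73, 68, 76, 77, 77, 78, 66, 75, 77, 74, 72, 75, 77, 69, 75, 75, 75, 71, 75, 75]  (not all equal)
t=13: [77, 75, 75, 74, 74, 73, 74, 76, 74, 76, 78, 75, 74, 75, 75, 76, 75, 76, 76, 76]  (not all equal)
t=14: [74, 75, 75, 76, 77, 77, 76, 75, 77, 75, 73, 76, 76, 76, 75, 75, 75, 75, 75, 75]  (not all equal)
t=15: [76, 75, 76, 75, 74, 74, 75, 76, 74, 76, 77, 75, 74, 75, 75, 75, 75, 75, 76, 76]  (not all equal)
t=16: [75, 75, 75, 76, 76, 76, 75, 75, 76, 75, 74, 76, 76, 75, 75, 76, 75, 76, 75, 75]  (not all equal)
t=17: [76, 75, 76, 75, 75, 75, 76, 76, 75, 75, 76, 75, 75, 76, 75, 75, 75, 75, 75, 76]  (not all equal)
t=18: [75, 75, 75, 76, 76, 75, 75, 75, 76, 75, 75, 76, 75, 75, 75, 76, 75, 75, 75, 75]  (not all equal)
t=19: [76, 76, 76, 75, 75, 75, 76, 76, 75, 75, 76, 75, 75, 76, 75, 75, 75, 75, 75, 76]  (not all equal)
t=20: [75, 75, 75, 76, 76, 75, 75, 75, 76, 75, 75, 76, 75, 75, 75, 76, 75, 75, 75, 75]  (not all equal)

Answer: never
Key observation: The state at step 18 reappears at step 20 — the system is in a cycle of period 2 from step 18 on.  No step 0..20 is synchronized, and the cycle repeats forever, so no step up to 80 (or ever) has all nodes equal.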